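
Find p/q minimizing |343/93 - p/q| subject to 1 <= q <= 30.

Expand x = 343/93 as a continued fraction with the Euclidean algorithm:
  343 = 3*93 + 64, so a_0 = 3.
  93 = 1*64 + 29, so a_1 = 1.
  64 = 2*29 + 6, so a_2 = 2.
  29 = 4*6 + 5, so a_3 = 4.
  6 = 1*5 + 1, so a_4 = 1.
  5 = 5*1 + 0, so a_5 = 5.
so x = [3; 1, 2, 4, 1, 5].
Convergents (p_i = a_i*p_{i-1} + p_{i-2}, q_i = a_i*q_{i-1} + q_{i-2} with p_{-2}=0, p_{-1}=1, q_{-2}=1, q_{-1}=0), until the denominator exceeds 30:
  i=0: a_0=3, p_0 = 3*1 + 0 = 3, q_0 = 3*0 + 1 = 1.
  i=1: a_1=1, p_1 = 1*3 + 1 = 4, q_1 = 1*1 + 0 = 1.
  i=2: a_2=2, p_2 = 2*4 + 3 = 11, q_2 = 2*1 + 1 = 3.
  i=3: a_3=4, p_3 = 4*11 + 4 = 48, q_3 = 4*3 + 1 = 13.
  i=4: a_4=1, p_4 = 1*48 + 11 = 59, q_4 = 1*13 + 3 = 16.
  i=5: a_5=5, p_5 = 5*59 + 48 = 343, q_5 = 5*16 + 13 = 93.
q_5 = 93 > 30, so the last convergent with denominator <= 30 is p_4/q_4 = 59/16.
The closest fraction with denominator <= 30 is either p_4/q_4 or the intermediate fraction (k*p_4 + p_3)/(k*q_4 + q_3) with the largest k >= 1 whose denominator stays <= 30; these approach x as k grows, and every other convergent or intermediate fraction in range is farther away.
Largest k: floor((30 - q_3)/q_4) = floor((30 - 13)/16) = 1.
That gives (1*59 + 48)/(1*16 + 13) = 107/29.
Compare the errors: |x - 59/16| = |343*16 - 59*93|/(93*16) = 1/1488, and |x - 107/29| = |343*29 - 107*93|/(93*29) = 4/2697.
Cross-multiplying, 1*2697 = 2697 < 5952 = 4*1488, so 1/1488 is smaller: the convergent 59/16 is closer to x than 107/29.

59/16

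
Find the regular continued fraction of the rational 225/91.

Run the Euclidean algorithm on 225 and 91; the successive quotients are the partial quotients a_0, a_1, ... (each step inverts the fractional part left over by the previous one):
  225 = 2*91 + 43, so a_0 = 2.
  91 = 2*43 + 5, so a_1 = 2.
  43 = 8*5 + 3, so a_2 = 8.
  5 = 1*3 + 2, so a_3 = 1.
  3 = 1*2 + 1, so a_4 = 1.
  2 = 2*1 + 0, so a_5 = 2.
The remainder reaches 0 after 6 divisions, so the expansion has 6 partial quotients, read off in order.

[2; 2, 8, 1, 1, 2]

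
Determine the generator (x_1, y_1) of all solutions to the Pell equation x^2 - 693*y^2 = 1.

First expand sqrt(693) as a continued fraction. With x_i = (sqrt(693) + m_i)/d_i and (m_0, d_0) = (0, 1): a_0 = floor(sqrt(693)) = 26, since 26^2 = 676 <= 693 < 729 = 27^2.
Iterate m_{i+1} = d_i*a_i - m_i, d_{i+1} = (693 - m_{i+1}^2)/d_i, a_{i+1} = floor((a_0 + m_{i+1})/d_{i+1}):
  m_1 = 1*26 - 0 = 26, d_1 = (693 - 26^2)/1 = 17/1 = 17, a_1 = floor((26 + 26)/17) = 3.
  m_2 = 17*3 - 26 = 25, d_2 = (693 - 25^2)/17 = 68/17 = 4, a_2 = floor((26 + 25)/4) = 12.
  m_3 = 4*12 - 25 = 23, d_3 = (693 - 23^2)/4 = 164/4 = 41, a_3 = floor((26 + 23)/41) = 1.
  m_4 = 41*1 - 23 = 18, d_4 = (693 - 18^2)/41 = 369/41 = 9, a_4 = floor((26 + 18)/9) = 4.
  m_5 = 9*4 - 18 = 18, d_5 = (693 - 18^2)/9 = 369/9 = 41, a_5 = floor((26 + 18)/41) = 1.
  m_6 = 41*1 - 18 = 23, d_6 = (693 - 23^2)/41 = 164/41 = 4, a_6 = floor((26 + 23)/4) = 12.
  m_7 = 4*12 - 23 = 25, d_7 = (693 - 25^2)/4 = 68/4 = 17, a_7 = floor((26 + 25)/17) = 3.
  m_8 = 17*3 - 25 = 26, d_8 = (693 - 26^2)/17 = 17/17 = 1, a_8 = floor((26 + 26)/1) = 52.
  m_9 = 1*52 - 26 = 26, d_9 = (693 - 26^2)/1 = 17/1 = 17: (m_9, d_9) = (m_1, d_1) = (26, 17), so from here the quotients repeat a_1, ..., a_8; the period length is 8.
So sqrt(693) = [26; (3, 12, 1, 4, 1, 12, 3, 52)] with period length k = 8.
k is even, so the fundamental solution of x^2 - 693y^2 = 1 is (p_{k-1}, q_{k-1}) = (p_7, q_7); compute convergents through index 7.
Convergents (p_i = a_i*p_{i-1} + p_{i-2}, q_i = a_i*q_{i-1} + q_{i-2} with p_{-2}=0, p_{-1}=1, q_{-2}=1, q_{-1}=0):
  i=0: a_0=26, p_0 = 26*1 + 0 = 26, q_0 = 26*0 + 1 = 1.
  i=1: a_1=3, p_1 = 3*26 + 1 = 79, q_1 = 3*1 + 0 = 3.
  i=2: a_2=12, p_2 = 12*79 + 26 = 974, q_2 = 12*3 + 1 = 37.
  i=3: a_3=1, p_3 = 1*974 + 79 = 1053, q_3 = 1*37 + 3 = 40.
  i=4: a_4=4, p_4 = 4*1053 + 974 = 5186, q_4 = 4*40 + 37 = 197.
  i=5: a_5=1, p_5 = 1*5186 + 1053 = 6239, q_5 = 1*197 + 40 = 237.
  i=6: a_6=12, p_6 = 12*6239 + 5186 = 80054, q_6 = 12*237 + 197 = 3041.
  i=7: a_7=3, p_7 = 3*80054 + 6239 = 246401, q_7 = 3*3041 + 237 = 9360.
Check: 246401^2 - 693*9360^2 = 60713452801 - 60713452800 = 1, so (x, y) = (246401, 9360) solves the equation, and by the theorem it is the least positive solution.

(x, y) = (246401, 9360)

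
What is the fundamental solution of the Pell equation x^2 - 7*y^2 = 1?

First expand sqrt(7) as a continued fraction. With x_i = (sqrt(7) + m_i)/d_i and (m_0, d_0) = (0, 1): a_0 = floor(sqrt(7)) = 2, since 2^2 = 4 <= 7 < 9 = 3^2.
Iterate m_{i+1} = d_i*a_i - m_i, d_{i+1} = (7 - m_{i+1}^2)/d_i, a_{i+1} = floor((a_0 + m_{i+1})/d_{i+1}):
  m_1 = 1*2 - 0 = 2, d_1 = (7 - 2^2)/1 = 3/1 = 3, a_1 = floor((2 + 2)/3) = 1.
  m_2 = 3*1 - 2 = 1, d_2 = (7 - 1^2)/3 = 6/3 = 2, a_2 = floor((2 + 1)/2) = 1.
  m_3 = 2*1 - 1 = 1, d_3 = (7 - 1^2)/2 = 6/2 = 3, a_3 = floor((2 + 1)/3) = 1.
  m_4 = 3*1 - 1 = 2, d_4 = (7 - 2^2)/3 = 3/3 = 1, a_4 = floor((2 + 2)/1) = 4.
  m_5 = 1*4 - 2 = 2, d_5 = (7 - 2^2)/1 = 3/1 = 3: (m_5, d_5) = (m_1, d_1) = (2, 3), so from here the quotients repeat a_1, ..., a_4; the period length is 4.
So sqrt(7) = [2; (1, 1, 1, 4)] with period length k = 4.
k is even, so the fundamental solution of x^2 - 7y^2 = 1 is (p_{k-1}, q_{k-1}) = (p_3, q_3); compute convergents through index 3.
Convergents (p_i = a_i*p_{i-1} + p_{i-2}, q_i = a_i*q_{i-1} + q_{i-2} with p_{-2}=0, p_{-1}=1, q_{-2}=1, q_{-1}=0):
  i=0: a_0=2, p_0 = 2*1 + 0 = 2, q_0 = 2*0 + 1 = 1.
  i=1: a_1=1, p_1 = 1*2 + 1 = 3, q_1 = 1*1 + 0 = 1.
  i=2: a_2=1, p_2 = 1*3 + 2 = 5, q_2 = 1*1 + 1 = 2.
  i=3: a_3=1, p_3 = 1*5 + 3 = 8, q_3 = 1*2 + 1 = 3.
Check: 8^2 - 7*3^2 = 64 - 63 = 1, so (x, y) = (8, 3) solves the equation, and by the theorem it is the least positive solution.

(x, y) = (8, 3)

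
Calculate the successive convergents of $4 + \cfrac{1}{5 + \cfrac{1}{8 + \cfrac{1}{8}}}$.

4/1, 21/5, 172/41, 1397/333

Using the convergent recurrence p_i = a_i*p_{i-1} + p_{i-2}, q_i = a_i*q_{i-1} + q_{i-2} with p_{-2}=0, p_{-1}=1, q_{-2}=1, q_{-1}=0:
  i=0: a_0=4, p_0 = 4*1 + 0 = 4, q_0 = 4*0 + 1 = 1.
  i=1: a_1=5, p_1 = 5*4 + 1 = 21, q_1 = 5*1 + 0 = 5.
  i=2: a_2=8, p_2 = 8*21 + 4 = 172, q_2 = 8*5 + 1 = 41.
  i=3: a_3=8, p_3 = 8*172 + 21 = 1397, q_3 = 8*41 + 5 = 333.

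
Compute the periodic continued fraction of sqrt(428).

Write x_i = (sqrt(428) + m_i)/d_i with (m_0, d_0) = (0, 1). a_0 = floor(sqrt(428)) = 20, since 20^2 = 400 <= 428 < 441 = 21^2.
Iterate m_{i+1} = d_i*a_i - m_i, d_{i+1} = (428 - m_{i+1}^2)/d_i, a_{i+1} = floor((a_0 + m_{i+1})/d_{i+1}):
  m_1 = 1*20 - 0 = 20, d_1 = (428 - 20^2)/1 = 28/1 = 28, a_1 = floor((20 + 20)/28) = 1.
  m_2 = 28*1 - 20 = 8, d_2 = (428 - 8^2)/28 = 364/28 = 13, a_2 = floor((20 + 8)/13) = 2.
  m_3 = 13*2 - 8 = 18, d_3 = (428 - 18^2)/13 = 104/13 = 8, a_3 = floor((20 + 18)/8) = 4.
  m_4 = 8*4 - 18 = 14, d_4 = (428 - 14^2)/8 = 232/8 = 29, a_4 = floor((20 + 14)/29) = 1.
  m_5 = 29*1 - 14 = 15, d_5 = (428 - 15^2)/29 = 203/29 = 7, a_5 = floor((20 + 15)/7) = 5.
  m_6 = 7*5 - 15 = 20, d_6 = (428 - 20^2)/7 = 28/7 = 4, a_6 = floor((20 + 20)/4) = 10.
  m_7 = 4*10 - 20 = 20, d_7 = (428 - 20^2)/4 = 28/4 = 7, a_7 = floor((20 + 20)/7) = 5.
  m_8 = 7*5 - 20 = 15, d_8 = (428 - 15^2)/7 = 203/7 = 29, a_8 = floor((20 + 15)/29) = 1.
  m_9 = 29*1 - 15 = 14, d_9 = (428 - 14^2)/29 = 232/29 = 8, a_9 = floor((20 + 14)/8) = 4.
  m_10 = 8*4 - 14 = 18, d_10 = (428 - 18^2)/8 = 104/8 = 13, a_10 = floor((20 + 18)/13) = 2.
  m_11 = 13*2 - 18 = 8, d_11 = (428 - 8^2)/13 = 364/13 = 28, a_11 = floor((20 + 8)/28) = 1.
  m_12 = 28*1 - 8 = 20, d_12 = (428 - 20^2)/28 = 28/28 = 1, a_12 = floor((20 + 20)/1) = 40.
  m_13 = 1*40 - 20 = 20, d_13 = (428 - 20^2)/1 = 28/1 = 28: (m_13, d_13) = (m_1, d_1) = (20, 28), so from here the quotients repeat a_1, ..., a_12; the period length is 12.
Hence the expansion of sqrt(428) is a_0 = 20 followed by the repeating block 1, 2, 4, 1, 5, 10, 5, 1, 4, 2, 1, 40 (period 12).

[20; (1, 2, 4, 1, 5, 10, 5, 1, 4, 2, 1, 40)]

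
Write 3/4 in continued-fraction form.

[0; 1, 3]

Run the Euclidean algorithm on 3 and 4; the successive quotients are the partial quotients a_0, a_1, ... (each step inverts the fractional part left over by the previous one):
  3 = 0*4 + 3, so a_0 = 0.
  4 = 1*3 + 1, so a_1 = 1.
  3 = 3*1 + 0, so a_2 = 3.
The remainder reaches 0 after 3 divisions, so the expansion has 3 partial quotients, read off in order.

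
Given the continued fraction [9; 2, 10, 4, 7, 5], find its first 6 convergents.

9/1, 19/2, 199/21, 815/86, 5904/623, 30335/3201

Using the convergent recurrence p_i = a_i*p_{i-1} + p_{i-2}, q_i = a_i*q_{i-1} + q_{i-2} with p_{-2}=0, p_{-1}=1, q_{-2}=1, q_{-1}=0:
  i=0: a_0=9, p_0 = 9*1 + 0 = 9, q_0 = 9*0 + 1 = 1.
  i=1: a_1=2, p_1 = 2*9 + 1 = 19, q_1 = 2*1 + 0 = 2.
  i=2: a_2=10, p_2 = 10*19 + 9 = 199, q_2 = 10*2 + 1 = 21.
  i=3: a_3=4, p_3 = 4*199 + 19 = 815, q_3 = 4*21 + 2 = 86.
  i=4: a_4=7, p_4 = 7*815 + 199 = 5904, q_4 = 7*86 + 21 = 623.
  i=5: a_5=5, p_5 = 5*5904 + 815 = 30335, q_5 = 5*623 + 86 = 3201.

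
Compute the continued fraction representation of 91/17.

Run the Euclidean algorithm on 91 and 17; the successive quotients are the partial quotients a_0, a_1, ... (each step inverts the fractional part left over by the previous one):
  91 = 5*17 + 6, so a_0 = 5.
  17 = 2*6 + 5, so a_1 = 2.
  6 = 1*5 + 1, so a_2 = 1.
  5 = 5*1 + 0, so a_3 = 5.
The remainder reaches 0 after 4 divisions, so the expansion has 4 partial quotients, read off in order.

[5; 2, 1, 5]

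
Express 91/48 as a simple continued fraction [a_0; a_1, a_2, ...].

Run the Euclidean algorithm on 91 and 48; the successive quotients are the partial quotients a_0, a_1, ... (each step inverts the fractional part left over by the previous one):
  91 = 1*48 + 43, so a_0 = 1.
  48 = 1*43 + 5, so a_1 = 1.
  43 = 8*5 + 3, so a_2 = 8.
  5 = 1*3 + 2, so a_3 = 1.
  3 = 1*2 + 1, so a_4 = 1.
  2 = 2*1 + 0, so a_5 = 2.
The remainder reaches 0 after 6 divisions, so the expansion has 6 partial quotients, read off in order.

[1; 1, 8, 1, 1, 2]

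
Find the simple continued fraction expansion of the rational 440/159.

[2; 1, 3, 3, 2, 1, 3]

Run the Euclidean algorithm on 440 and 159; the successive quotients are the partial quotients a_0, a_1, ... (each step inverts the fractional part left over by the previous one):
  440 = 2*159 + 122, so a_0 = 2.
  159 = 1*122 + 37, so a_1 = 1.
  122 = 3*37 + 11, so a_2 = 3.
  37 = 3*11 + 4, so a_3 = 3.
  11 = 2*4 + 3, so a_4 = 2.
  4 = 1*3 + 1, so a_5 = 1.
  3 = 3*1 + 0, so a_6 = 3.
The remainder reaches 0 after 7 divisions, so the expansion has 7 partial quotients, read off in order.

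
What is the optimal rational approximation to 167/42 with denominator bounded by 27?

107/27

Expand x = 167/42 as a continued fraction with the Euclidean algorithm:
  167 = 3*42 + 41, so a_0 = 3.
  42 = 1*41 + 1, so a_1 = 1.
  41 = 41*1 + 0, so a_2 = 41.
so x = [3; 1, 41].
Convergents (p_i = a_i*p_{i-1} + p_{i-2}, q_i = a_i*q_{i-1} + q_{i-2} with p_{-2}=0, p_{-1}=1, q_{-2}=1, q_{-1}=0), until the denominator exceeds 27:
  i=0: a_0=3, p_0 = 3*1 + 0 = 3, q_0 = 3*0 + 1 = 1.
  i=1: a_1=1, p_1 = 1*3 + 1 = 4, q_1 = 1*1 + 0 = 1.
  i=2: a_2=41, p_2 = 41*4 + 3 = 167, q_2 = 41*1 + 1 = 42.
q_2 = 42 > 27, so the last convergent with denominator <= 27 is p_1/q_1 = 4/1.
The closest fraction with denominator <= 27 is either p_1/q_1 or the intermediate fraction (k*p_1 + p_0)/(k*q_1 + q_0) with the largest k >= 1 whose denominator stays <= 27; these approach x as k grows, and every other convergent or intermediate fraction in range is farther away.
Largest k: floor((27 - q_0)/q_1) = floor((27 - 1)/1) = 26.
That gives (26*4 + 3)/(26*1 + 1) = 107/27.
Compare the errors: |x - 4/1| = |167*1 - 4*42|/(42*1) = 1/42, and |x - 107/27| = |167*27 - 107*42|/(42*27) = 15/1134.
Cross-multiplying, 15*42 = 630 < 1134 = 1*1134, so 15/1134 is smaller: the intermediate fraction 107/27 is closer to x than 4/1.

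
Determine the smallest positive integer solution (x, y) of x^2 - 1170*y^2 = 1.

First expand sqrt(1170) as a continued fraction. With x_i = (sqrt(1170) + m_i)/d_i and (m_0, d_0) = (0, 1): a_0 = floor(sqrt(1170)) = 34, since 34^2 = 1156 <= 1170 < 1225 = 35^2.
Iterate m_{i+1} = d_i*a_i - m_i, d_{i+1} = (1170 - m_{i+1}^2)/d_i, a_{i+1} = floor((a_0 + m_{i+1})/d_{i+1}):
  m_1 = 1*34 - 0 = 34, d_1 = (1170 - 34^2)/1 = 14/1 = 14, a_1 = floor((34 + 34)/14) = 4.
  m_2 = 14*4 - 34 = 22, d_2 = (1170 - 22^2)/14 = 686/14 = 49, a_2 = floor((34 + 22)/49) = 1.
  m_3 = 49*1 - 22 = 27, d_3 = (1170 - 27^2)/49 = 441/49 = 9, a_3 = floor((34 + 27)/9) = 6.
  m_4 = 9*6 - 27 = 27, d_4 = (1170 - 27^2)/9 = 441/9 = 49, a_4 = floor((34 + 27)/49) = 1.
  m_5 = 49*1 - 27 = 22, d_5 = (1170 - 22^2)/49 = 686/49 = 14, a_5 = floor((34 + 22)/14) = 4.
  m_6 = 14*4 - 22 = 34, d_6 = (1170 - 34^2)/14 = 14/14 = 1, a_6 = floor((34 + 34)/1) = 68.
  m_7 = 1*68 - 34 = 34, d_7 = (1170 - 34^2)/1 = 14/1 = 14: (m_7, d_7) = (m_1, d_1) = (34, 14), so from here the quotients repeat a_1, ..., a_6; the period length is 6.
So sqrt(1170) = [34; (4, 1, 6, 1, 4, 68)] with period length k = 6.
k is even, so the fundamental solution of x^2 - 1170y^2 = 1 is (p_{k-1}, q_{k-1}) = (p_5, q_5); compute convergents through index 5.
Convergents (p_i = a_i*p_{i-1} + p_{i-2}, q_i = a_i*q_{i-1} + q_{i-2} with p_{-2}=0, p_{-1}=1, q_{-2}=1, q_{-1}=0):
  i=0: a_0=34, p_0 = 34*1 + 0 = 34, q_0 = 34*0 + 1 = 1.
  i=1: a_1=4, p_1 = 4*34 + 1 = 137, q_1 = 4*1 + 0 = 4.
  i=2: a_2=1, p_2 = 1*137 + 34 = 171, q_2 = 1*4 + 1 = 5.
  i=3: a_3=6, p_3 = 6*171 + 137 = 1163, q_3 = 6*5 + 4 = 34.
  i=4: a_4=1, p_4 = 1*1163 + 171 = 1334, q_4 = 1*34 + 5 = 39.
  i=5: a_5=4, p_5 = 4*1334 + 1163 = 6499, q_5 = 4*39 + 34 = 190.
Check: 6499^2 - 1170*190^2 = 42237001 - 42237000 = 1, so (x, y) = (6499, 190) solves the equation, and by the theorem it is the least positive solution.

(x, y) = (6499, 190)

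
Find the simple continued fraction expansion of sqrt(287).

[16; (1, 15, 1, 32)]

Write x_i = (sqrt(287) + m_i)/d_i with (m_0, d_0) = (0, 1). a_0 = floor(sqrt(287)) = 16, since 16^2 = 256 <= 287 < 289 = 17^2.
Iterate m_{i+1} = d_i*a_i - m_i, d_{i+1} = (287 - m_{i+1}^2)/d_i, a_{i+1} = floor((a_0 + m_{i+1})/d_{i+1}):
  m_1 = 1*16 - 0 = 16, d_1 = (287 - 16^2)/1 = 31/1 = 31, a_1 = floor((16 + 16)/31) = 1.
  m_2 = 31*1 - 16 = 15, d_2 = (287 - 15^2)/31 = 62/31 = 2, a_2 = floor((16 + 15)/2) = 15.
  m_3 = 2*15 - 15 = 15, d_3 = (287 - 15^2)/2 = 62/2 = 31, a_3 = floor((16 + 15)/31) = 1.
  m_4 = 31*1 - 15 = 16, d_4 = (287 - 16^2)/31 = 31/31 = 1, a_4 = floor((16 + 16)/1) = 32.
  m_5 = 1*32 - 16 = 16, d_5 = (287 - 16^2)/1 = 31/1 = 31: (m_5, d_5) = (m_1, d_1) = (16, 31), so from here the quotients repeat a_1, ..., a_4; the period length is 4.
Hence the expansion of sqrt(287) is a_0 = 16 followed by the repeating block 1, 15, 1, 32 (period 4).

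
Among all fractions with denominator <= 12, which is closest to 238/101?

Expand x = 238/101 as a continued fraction with the Euclidean algorithm:
  238 = 2*101 + 36, so a_0 = 2.
  101 = 2*36 + 29, so a_1 = 2.
  36 = 1*29 + 7, so a_2 = 1.
  29 = 4*7 + 1, so a_3 = 4.
  7 = 7*1 + 0, so a_4 = 7.
so x = [2; 2, 1, 4, 7].
Convergents (p_i = a_i*p_{i-1} + p_{i-2}, q_i = a_i*q_{i-1} + q_{i-2} with p_{-2}=0, p_{-1}=1, q_{-2}=1, q_{-1}=0), until the denominator exceeds 12:
  i=0: a_0=2, p_0 = 2*1 + 0 = 2, q_0 = 2*0 + 1 = 1.
  i=1: a_1=2, p_1 = 2*2 + 1 = 5, q_1 = 2*1 + 0 = 2.
  i=2: a_2=1, p_2 = 1*5 + 2 = 7, q_2 = 1*2 + 1 = 3.
  i=3: a_3=4, p_3 = 4*7 + 5 = 33, q_3 = 4*3 + 2 = 14.
q_3 = 14 > 12, so the last convergent with denominator <= 12 is p_2/q_2 = 7/3.
The closest fraction with denominator <= 12 is either p_2/q_2 or the intermediate fraction (k*p_2 + p_1)/(k*q_2 + q_1) with the largest k >= 1 whose denominator stays <= 12; these approach x as k grows, and every other convergent or intermediate fraction in range is farther away.
Largest k: floor((12 - q_1)/q_2) = floor((12 - 2)/3) = 3.
That gives (3*7 + 5)/(3*3 + 2) = 26/11.
Compare the errors: |x - 7/3| = |238*3 - 7*101|/(101*3) = 7/303, and |x - 26/11| = |238*11 - 26*101|/(101*11) = 8/1111.
Cross-multiplying, 8*303 = 2424 < 7777 = 7*1111, so 8/1111 is smaller: the intermediate fraction 26/11 is closer to x than 7/3.

26/11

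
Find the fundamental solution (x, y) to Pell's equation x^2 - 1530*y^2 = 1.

First expand sqrt(1530) as a continued fraction. With x_i = (sqrt(1530) + m_i)/d_i and (m_0, d_0) = (0, 1): a_0 = floor(sqrt(1530)) = 39, since 39^2 = 1521 <= 1530 < 1600 = 40^2.
Iterate m_{i+1} = d_i*a_i - m_i, d_{i+1} = (1530 - m_{i+1}^2)/d_i, a_{i+1} = floor((a_0 + m_{i+1})/d_{i+1}):
  m_1 = 1*39 - 0 = 39, d_1 = (1530 - 39^2)/1 = 9/1 = 9, a_1 = floor((39 + 39)/9) = 8.
  m_2 = 9*8 - 39 = 33, d_2 = (1530 - 33^2)/9 = 441/9 = 49, a_2 = floor((39 + 33)/49) = 1.
  m_3 = 49*1 - 33 = 16, d_3 = (1530 - 16^2)/49 = 1274/49 = 26, a_3 = floor((39 + 16)/26) = 2.
  m_4 = 26*2 - 16 = 36, d_4 = (1530 - 36^2)/26 = 234/26 = 9, a_4 = floor((39 + 36)/9) = 8.
  m_5 = 9*8 - 36 = 36, d_5 = (1530 - 36^2)/9 = 234/9 = 26, a_5 = floor((39 + 36)/26) = 2.
  m_6 = 26*2 - 36 = 16, d_6 = (1530 - 16^2)/26 = 1274/26 = 49, a_6 = floor((39 + 16)/49) = 1.
  m_7 = 49*1 - 16 = 33, d_7 = (1530 - 33^2)/49 = 441/49 = 9, a_7 = floor((39 + 33)/9) = 8.
  m_8 = 9*8 - 33 = 39, d_8 = (1530 - 39^2)/9 = 9/9 = 1, a_8 = floor((39 + 39)/1) = 78.
  m_9 = 1*78 - 39 = 39, d_9 = (1530 - 39^2)/1 = 9/1 = 9: (m_9, d_9) = (m_1, d_1) = (39, 9), so from here the quotients repeat a_1, ..., a_8; the period length is 8.
So sqrt(1530) = [39; (8, 1, 2, 8, 2, 1, 8, 78)] with period length k = 8.
k is even, so the fundamental solution of x^2 - 1530y^2 = 1 is (p_{k-1}, q_{k-1}) = (p_7, q_7); compute convergents through index 7.
Convergents (p_i = a_i*p_{i-1} + p_{i-2}, q_i = a_i*q_{i-1} + q_{i-2} with p_{-2}=0, p_{-1}=1, q_{-2}=1, q_{-1}=0):
  i=0: a_0=39, p_0 = 39*1 + 0 = 39, q_0 = 39*0 + 1 = 1.
  i=1: a_1=8, p_1 = 8*39 + 1 = 313, q_1 = 8*1 + 0 = 8.
  i=2: a_2=1, p_2 = 1*313 + 39 = 352, q_2 = 1*8 + 1 = 9.
  i=3: a_3=2, p_3 = 2*352 + 313 = 1017, q_3 = 2*9 + 8 = 26.
  i=4: a_4=8, p_4 = 8*1017 + 352 = 8488, q_4 = 8*26 + 9 = 217.
  i=5: a_5=2, p_5 = 2*8488 + 1017 = 17993, q_5 = 2*217 + 26 = 460.
  i=6: a_6=1, p_6 = 1*17993 + 8488 = 26481, q_6 = 1*460 + 217 = 677.
  i=7: a_7=8, p_7 = 8*26481 + 17993 = 229841, q_7 = 8*677 + 460 = 5876.
Check: 229841^2 - 1530*5876^2 = 52826885281 - 52826885280 = 1, so (x, y) = (229841, 5876) solves the equation, and by the theorem it is the least positive solution.

(x, y) = (229841, 5876)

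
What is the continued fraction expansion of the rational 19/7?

Run the Euclidean algorithm on 19 and 7; the successive quotients are the partial quotients a_0, a_1, ... (each step inverts the fractional part left over by the previous one):
  19 = 2*7 + 5, so a_0 = 2.
  7 = 1*5 + 2, so a_1 = 1.
  5 = 2*2 + 1, so a_2 = 2.
  2 = 2*1 + 0, so a_3 = 2.
The remainder reaches 0 after 4 divisions, so the expansion has 4 partial quotients, read off in order.

[2; 1, 2, 2]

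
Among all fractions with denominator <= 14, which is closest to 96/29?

43/13

Expand x = 96/29 as a continued fraction with the Euclidean algorithm:
  96 = 3*29 + 9, so a_0 = 3.
  29 = 3*9 + 2, so a_1 = 3.
  9 = 4*2 + 1, so a_2 = 4.
  2 = 2*1 + 0, so a_3 = 2.
so x = [3; 3, 4, 2].
Convergents (p_i = a_i*p_{i-1} + p_{i-2}, q_i = a_i*q_{i-1} + q_{i-2} with p_{-2}=0, p_{-1}=1, q_{-2}=1, q_{-1}=0), until the denominator exceeds 14:
  i=0: a_0=3, p_0 = 3*1 + 0 = 3, q_0 = 3*0 + 1 = 1.
  i=1: a_1=3, p_1 = 3*3 + 1 = 10, q_1 = 3*1 + 0 = 3.
  i=2: a_2=4, p_2 = 4*10 + 3 = 43, q_2 = 4*3 + 1 = 13.
  i=3: a_3=2, p_3 = 2*43 + 10 = 96, q_3 = 2*13 + 3 = 29.
q_3 = 29 > 14, so the last convergent with denominator <= 14 is p_2/q_2 = 43/13.
The closest fraction with denominator <= 14 is either p_2/q_2 or the intermediate fraction (k*p_2 + p_1)/(k*q_2 + q_1) with the largest k >= 1 whose denominator stays <= 14; these approach x as k grows, and every other convergent or intermediate fraction in range is farther away.
Largest k: floor((14 - q_1)/q_2) = floor((14 - 3)/13) = 0.
Since k = 0, no intermediate fraction beyond p_2/q_2 has denominator <= 14, so the convergent 43/13 is the closest (its error is |96*13 - 43*29|/(29*13) = 1/377).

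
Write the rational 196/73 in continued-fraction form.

Run the Euclidean algorithm on 196 and 73; the successive quotients are the partial quotients a_0, a_1, ... (each step inverts the fractional part left over by the previous one):
  196 = 2*73 + 50, so a_0 = 2.
  73 = 1*50 + 23, so a_1 = 1.
  50 = 2*23 + 4, so a_2 = 2.
  23 = 5*4 + 3, so a_3 = 5.
  4 = 1*3 + 1, so a_4 = 1.
  3 = 3*1 + 0, so a_5 = 3.
The remainder reaches 0 after 6 divisions, so the expansion has 6 partial quotients, read off in order.

[2; 1, 2, 5, 1, 3]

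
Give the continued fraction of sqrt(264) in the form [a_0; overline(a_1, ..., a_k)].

Write x_i = (sqrt(264) + m_i)/d_i with (m_0, d_0) = (0, 1). a_0 = floor(sqrt(264)) = 16, since 16^2 = 256 <= 264 < 289 = 17^2.
Iterate m_{i+1} = d_i*a_i - m_i, d_{i+1} = (264 - m_{i+1}^2)/d_i, a_{i+1} = floor((a_0 + m_{i+1})/d_{i+1}):
  m_1 = 1*16 - 0 = 16, d_1 = (264 - 16^2)/1 = 8/1 = 8, a_1 = floor((16 + 16)/8) = 4.
  m_2 = 8*4 - 16 = 16, d_2 = (264 - 16^2)/8 = 8/8 = 1, a_2 = floor((16 + 16)/1) = 32.
  m_3 = 1*32 - 16 = 16, d_3 = (264 - 16^2)/1 = 8/1 = 8: (m_3, d_3) = (m_1, d_1) = (16, 8), so from here the quotients repeat a_1, a_2; the period length is 2.
Hence the expansion of sqrt(264) is a_0 = 16 followed by the repeating block 4, 32 (period 2).

[16; overline(4, 32)]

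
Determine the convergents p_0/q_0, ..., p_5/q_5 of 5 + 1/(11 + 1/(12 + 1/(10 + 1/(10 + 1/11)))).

5/1, 56/11, 677/133, 6826/1341, 68937/13543, 765133/150314

Using the convergent recurrence p_i = a_i*p_{i-1} + p_{i-2}, q_i = a_i*q_{i-1} + q_{i-2} with p_{-2}=0, p_{-1}=1, q_{-2}=1, q_{-1}=0:
  i=0: a_0=5, p_0 = 5*1 + 0 = 5, q_0 = 5*0 + 1 = 1.
  i=1: a_1=11, p_1 = 11*5 + 1 = 56, q_1 = 11*1 + 0 = 11.
  i=2: a_2=12, p_2 = 12*56 + 5 = 677, q_2 = 12*11 + 1 = 133.
  i=3: a_3=10, p_3 = 10*677 + 56 = 6826, q_3 = 10*133 + 11 = 1341.
  i=4: a_4=10, p_4 = 10*6826 + 677 = 68937, q_4 = 10*1341 + 133 = 13543.
  i=5: a_5=11, p_5 = 11*68937 + 6826 = 765133, q_5 = 11*13543 + 1341 = 150314.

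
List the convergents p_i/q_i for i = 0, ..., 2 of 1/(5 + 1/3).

Using the convergent recurrence p_i = a_i*p_{i-1} + p_{i-2}, q_i = a_i*q_{i-1} + q_{i-2} with p_{-2}=0, p_{-1}=1, q_{-2}=1, q_{-1}=0:
  i=0: a_0=0, p_0 = 0*1 + 0 = 0, q_0 = 0*0 + 1 = 1.
  i=1: a_1=5, p_1 = 5*0 + 1 = 1, q_1 = 5*1 + 0 = 5.
  i=2: a_2=3, p_2 = 3*1 + 0 = 3, q_2 = 3*5 + 1 = 16.

0/1, 1/5, 3/16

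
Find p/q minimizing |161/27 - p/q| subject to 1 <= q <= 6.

6/1

Expand x = 161/27 as a continued fraction with the Euclidean algorithm:
  161 = 5*27 + 26, so a_0 = 5.
  27 = 1*26 + 1, so a_1 = 1.
  26 = 26*1 + 0, so a_2 = 26.
so x = [5; 1, 26].
Convergents (p_i = a_i*p_{i-1} + p_{i-2}, q_i = a_i*q_{i-1} + q_{i-2} with p_{-2}=0, p_{-1}=1, q_{-2}=1, q_{-1}=0), until the denominator exceeds 6:
  i=0: a_0=5, p_0 = 5*1 + 0 = 5, q_0 = 5*0 + 1 = 1.
  i=1: a_1=1, p_1 = 1*5 + 1 = 6, q_1 = 1*1 + 0 = 1.
  i=2: a_2=26, p_2 = 26*6 + 5 = 161, q_2 = 26*1 + 1 = 27.
q_2 = 27 > 6, so the last convergent with denominator <= 6 is p_1/q_1 = 6/1.
The closest fraction with denominator <= 6 is either p_1/q_1 or the intermediate fraction (k*p_1 + p_0)/(k*q_1 + q_0) with the largest k >= 1 whose denominator stays <= 6; these approach x as k grows, and every other convergent or intermediate fraction in range is farther away.
Largest k: floor((6 - q_0)/q_1) = floor((6 - 1)/1) = 5.
That gives (5*6 + 5)/(5*1 + 1) = 35/6.
Compare the errors: |x - 6/1| = |161*1 - 6*27|/(27*1) = 1/27, and |x - 35/6| = |161*6 - 35*27|/(27*6) = 21/162.
Cross-multiplying, 1*162 = 162 < 567 = 21*27, so 1/27 is smaller: the convergent 6/1 is closer to x than 35/6.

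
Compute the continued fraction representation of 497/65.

[7; 1, 1, 1, 4, 1, 3]

Run the Euclidean algorithm on 497 and 65; the successive quotients are the partial quotients a_0, a_1, ... (each step inverts the fractional part left over by the previous one):
  497 = 7*65 + 42, so a_0 = 7.
  65 = 1*42 + 23, so a_1 = 1.
  42 = 1*23 + 19, so a_2 = 1.
  23 = 1*19 + 4, so a_3 = 1.
  19 = 4*4 + 3, so a_4 = 4.
  4 = 1*3 + 1, so a_5 = 1.
  3 = 3*1 + 0, so a_6 = 3.
The remainder reaches 0 after 7 divisions, so the expansion has 7 partial quotients, read off in order.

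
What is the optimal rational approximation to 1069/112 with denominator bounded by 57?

544/57

Expand x = 1069/112 as a continued fraction with the Euclidean algorithm:
  1069 = 9*112 + 61, so a_0 = 9.
  112 = 1*61 + 51, so a_1 = 1.
  61 = 1*51 + 10, so a_2 = 1.
  51 = 5*10 + 1, so a_3 = 5.
  10 = 10*1 + 0, so a_4 = 10.
so x = [9; 1, 1, 5, 10].
Convergents (p_i = a_i*p_{i-1} + p_{i-2}, q_i = a_i*q_{i-1} + q_{i-2} with p_{-2}=0, p_{-1}=1, q_{-2}=1, q_{-1}=0), until the denominator exceeds 57:
  i=0: a_0=9, p_0 = 9*1 + 0 = 9, q_0 = 9*0 + 1 = 1.
  i=1: a_1=1, p_1 = 1*9 + 1 = 10, q_1 = 1*1 + 0 = 1.
  i=2: a_2=1, p_2 = 1*10 + 9 = 19, q_2 = 1*1 + 1 = 2.
  i=3: a_3=5, p_3 = 5*19 + 10 = 105, q_3 = 5*2 + 1 = 11.
  i=4: a_4=10, p_4 = 10*105 + 19 = 1069, q_4 = 10*11 + 2 = 112.
q_4 = 112 > 57, so the last convergent with denominator <= 57 is p_3/q_3 = 105/11.
The closest fraction with denominator <= 57 is either p_3/q_3 or the intermediate fraction (k*p_3 + p_2)/(k*q_3 + q_2) with the largest k >= 1 whose denominator stays <= 57; these approach x as k grows, and every other convergent or intermediate fraction in range is farther away.
Largest k: floor((57 - q_2)/q_3) = floor((57 - 2)/11) = 5.
That gives (5*105 + 19)/(5*11 + 2) = 544/57.
Compare the errors: |x - 105/11| = |1069*11 - 105*112|/(112*11) = 1/1232, and |x - 544/57| = |1069*57 - 544*112|/(112*57) = 5/6384.
Cross-multiplying, 5*1232 = 6160 < 6384 = 1*6384, so 5/6384 is smaller: the intermediate fraction 544/57 is closer to x than 105/11.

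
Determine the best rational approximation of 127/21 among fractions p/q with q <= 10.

Expand x = 127/21 as a continued fraction with the Euclidean algorithm:
  127 = 6*21 + 1, so a_0 = 6.
  21 = 21*1 + 0, so a_1 = 21.
so x = [6; 21].
Convergents (p_i = a_i*p_{i-1} + p_{i-2}, q_i = a_i*q_{i-1} + q_{i-2} with p_{-2}=0, p_{-1}=1, q_{-2}=1, q_{-1}=0), until the denominator exceeds 10:
  i=0: a_0=6, p_0 = 6*1 + 0 = 6, q_0 = 6*0 + 1 = 1.
  i=1: a_1=21, p_1 = 21*6 + 1 = 127, q_1 = 21*1 + 0 = 21.
q_1 = 21 > 10, so the last convergent with denominator <= 10 is p_0/q_0 = 6/1.
The closest fraction with denominator <= 10 is either p_0/q_0 or the intermediate fraction (k*p_0 + p_{-1})/(k*q_0 + q_{-1}) with the largest k >= 1 whose denominator stays <= 10; these approach x as k grows, and every other convergent or intermediate fraction in range is farther away.
Largest k: floor((10 - q_{-1})/q_0) = floor((10 - 0)/1) = 10 (using the seeds p_{-1} = 1, q_{-1} = 0).
That gives (10*6 + 1)/(10*1 + 0) = 61/10.
Compare the errors: |x - 6/1| = |127*1 - 6*21|/(21*1) = 1/21, and |x - 61/10| = |127*10 - 61*21|/(21*10) = 11/210.
Cross-multiplying, 1*210 = 210 < 231 = 11*21, so 1/21 is smaller: the convergent 6/1 is closer to x than 61/10.

6/1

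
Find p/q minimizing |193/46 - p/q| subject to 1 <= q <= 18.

Expand x = 193/46 as a continued fraction with the Euclidean algorithm:
  193 = 4*46 + 9, so a_0 = 4.
  46 = 5*9 + 1, so a_1 = 5.
  9 = 9*1 + 0, so a_2 = 9.
so x = [4; 5, 9].
Convergents (p_i = a_i*p_{i-1} + p_{i-2}, q_i = a_i*q_{i-1} + q_{i-2} with p_{-2}=0, p_{-1}=1, q_{-2}=1, q_{-1}=0), until the denominator exceeds 18:
  i=0: a_0=4, p_0 = 4*1 + 0 = 4, q_0 = 4*0 + 1 = 1.
  i=1: a_1=5, p_1 = 5*4 + 1 = 21, q_1 = 5*1 + 0 = 5.
  i=2: a_2=9, p_2 = 9*21 + 4 = 193, q_2 = 9*5 + 1 = 46.
q_2 = 46 > 18, so the last convergent with denominator <= 18 is p_1/q_1 = 21/5.
The closest fraction with denominator <= 18 is either p_1/q_1 or the intermediate fraction (k*p_1 + p_0)/(k*q_1 + q_0) with the largest k >= 1 whose denominator stays <= 18; these approach x as k grows, and every other convergent or intermediate fraction in range is farther away.
Largest k: floor((18 - q_0)/q_1) = floor((18 - 1)/5) = 3.
That gives (3*21 + 4)/(3*5 + 1) = 67/16.
Compare the errors: |x - 21/5| = |193*5 - 21*46|/(46*5) = 1/230, and |x - 67/16| = |193*16 - 67*46|/(46*16) = 6/736.
Cross-multiplying, 1*736 = 736 < 1380 = 6*230, so 1/230 is smaller: the convergent 21/5 is closer to x than 67/16.

21/5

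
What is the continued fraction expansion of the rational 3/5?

Run the Euclidean algorithm on 3 and 5; the successive quotients are the partial quotients a_0, a_1, ... (each step inverts the fractional part left over by the previous one):
  3 = 0*5 + 3, so a_0 = 0.
  5 = 1*3 + 2, so a_1 = 1.
  3 = 1*2 + 1, so a_2 = 1.
  2 = 2*1 + 0, so a_3 = 2.
The remainder reaches 0 after 4 divisions, so the expansion has 4 partial quotients, read off in order.

[0; 1, 1, 2]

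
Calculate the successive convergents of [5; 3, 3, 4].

Using the convergent recurrence p_i = a_i*p_{i-1} + p_{i-2}, q_i = a_i*q_{i-1} + q_{i-2} with p_{-2}=0, p_{-1}=1, q_{-2}=1, q_{-1}=0:
  i=0: a_0=5, p_0 = 5*1 + 0 = 5, q_0 = 5*0 + 1 = 1.
  i=1: a_1=3, p_1 = 3*5 + 1 = 16, q_1 = 3*1 + 0 = 3.
  i=2: a_2=3, p_2 = 3*16 + 5 = 53, q_2 = 3*3 + 1 = 10.
  i=3: a_3=4, p_3 = 4*53 + 16 = 228, q_3 = 4*10 + 3 = 43.

5/1, 16/3, 53/10, 228/43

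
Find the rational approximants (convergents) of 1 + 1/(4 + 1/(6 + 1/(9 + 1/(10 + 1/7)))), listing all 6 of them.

Using the convergent recurrence p_i = a_i*p_{i-1} + p_{i-2}, q_i = a_i*q_{i-1} + q_{i-2} with p_{-2}=0, p_{-1}=1, q_{-2}=1, q_{-1}=0:
  i=0: a_0=1, p_0 = 1*1 + 0 = 1, q_0 = 1*0 + 1 = 1.
  i=1: a_1=4, p_1 = 4*1 + 1 = 5, q_1 = 4*1 + 0 = 4.
  i=2: a_2=6, p_2 = 6*5 + 1 = 31, q_2 = 6*4 + 1 = 25.
  i=3: a_3=9, p_3 = 9*31 + 5 = 284, q_3 = 9*25 + 4 = 229.
  i=4: a_4=10, p_4 = 10*284 + 31 = 2871, q_4 = 10*229 + 25 = 2315.
  i=5: a_5=7, p_5 = 7*2871 + 284 = 20381, q_5 = 7*2315 + 229 = 16434.

1/1, 5/4, 31/25, 284/229, 2871/2315, 20381/16434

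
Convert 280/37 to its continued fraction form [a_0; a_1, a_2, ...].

[7; 1, 1, 3, 5]

Run the Euclidean algorithm on 280 and 37; the successive quotients are the partial quotients a_0, a_1, ... (each step inverts the fractional part left over by the previous one):
  280 = 7*37 + 21, so a_0 = 7.
  37 = 1*21 + 16, so a_1 = 1.
  21 = 1*16 + 5, so a_2 = 1.
  16 = 3*5 + 1, so a_3 = 3.
  5 = 5*1 + 0, so a_4 = 5.
The remainder reaches 0 after 5 divisions, so the expansion has 5 partial quotients, read off in order.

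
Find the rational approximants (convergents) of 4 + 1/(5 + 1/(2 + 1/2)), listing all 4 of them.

Using the convergent recurrence p_i = a_i*p_{i-1} + p_{i-2}, q_i = a_i*q_{i-1} + q_{i-2} with p_{-2}=0, p_{-1}=1, q_{-2}=1, q_{-1}=0:
  i=0: a_0=4, p_0 = 4*1 + 0 = 4, q_0 = 4*0 + 1 = 1.
  i=1: a_1=5, p_1 = 5*4 + 1 = 21, q_1 = 5*1 + 0 = 5.
  i=2: a_2=2, p_2 = 2*21 + 4 = 46, q_2 = 2*5 + 1 = 11.
  i=3: a_3=2, p_3 = 2*46 + 21 = 113, q_3 = 2*11 + 5 = 27.

4/1, 21/5, 46/11, 113/27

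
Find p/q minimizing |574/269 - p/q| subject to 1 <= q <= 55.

32/15

Expand x = 574/269 as a continued fraction with the Euclidean algorithm:
  574 = 2*269 + 36, so a_0 = 2.
  269 = 7*36 + 17, so a_1 = 7.
  36 = 2*17 + 2, so a_2 = 2.
  17 = 8*2 + 1, so a_3 = 8.
  2 = 2*1 + 0, so a_4 = 2.
so x = [2; 7, 2, 8, 2].
Convergents (p_i = a_i*p_{i-1} + p_{i-2}, q_i = a_i*q_{i-1} + q_{i-2} with p_{-2}=0, p_{-1}=1, q_{-2}=1, q_{-1}=0), until the denominator exceeds 55:
  i=0: a_0=2, p_0 = 2*1 + 0 = 2, q_0 = 2*0 + 1 = 1.
  i=1: a_1=7, p_1 = 7*2 + 1 = 15, q_1 = 7*1 + 0 = 7.
  i=2: a_2=2, p_2 = 2*15 + 2 = 32, q_2 = 2*7 + 1 = 15.
  i=3: a_3=8, p_3 = 8*32 + 15 = 271, q_3 = 8*15 + 7 = 127.
q_3 = 127 > 55, so the last convergent with denominator <= 55 is p_2/q_2 = 32/15.
The closest fraction with denominator <= 55 is either p_2/q_2 or the intermediate fraction (k*p_2 + p_1)/(k*q_2 + q_1) with the largest k >= 1 whose denominator stays <= 55; these approach x as k grows, and every other convergent or intermediate fraction in range is farther away.
Largest k: floor((55 - q_1)/q_2) = floor((55 - 7)/15) = 3.
That gives (3*32 + 15)/(3*15 + 7) = 111/52.
Compare the errors: |x - 32/15| = |574*15 - 32*269|/(269*15) = 2/4035, and |x - 111/52| = |574*52 - 111*269|/(269*52) = 11/13988.
Cross-multiplying, 2*13988 = 27976 < 44385 = 11*4035, so 2/4035 is smaller: the convergent 32/15 is closer to x than 111/52.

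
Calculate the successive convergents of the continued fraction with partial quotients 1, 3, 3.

Using the convergent recurrence p_i = a_i*p_{i-1} + p_{i-2}, q_i = a_i*q_{i-1} + q_{i-2} with p_{-2}=0, p_{-1}=1, q_{-2}=1, q_{-1}=0:
  i=0: a_0=1, p_0 = 1*1 + 0 = 1, q_0 = 1*0 + 1 = 1.
  i=1: a_1=3, p_1 = 3*1 + 1 = 4, q_1 = 3*1 + 0 = 3.
  i=2: a_2=3, p_2 = 3*4 + 1 = 13, q_2 = 3*3 + 1 = 10.

1/1, 4/3, 13/10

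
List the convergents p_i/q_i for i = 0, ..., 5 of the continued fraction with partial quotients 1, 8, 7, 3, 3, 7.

Using the convergent recurrence p_i = a_i*p_{i-1} + p_{i-2}, q_i = a_i*q_{i-1} + q_{i-2} with p_{-2}=0, p_{-1}=1, q_{-2}=1, q_{-1}=0:
  i=0: a_0=1, p_0 = 1*1 + 0 = 1, q_0 = 1*0 + 1 = 1.
  i=1: a_1=8, p_1 = 8*1 + 1 = 9, q_1 = 8*1 + 0 = 8.
  i=2: a_2=7, p_2 = 7*9 + 1 = 64, q_2 = 7*8 + 1 = 57.
  i=3: a_3=3, p_3 = 3*64 + 9 = 201, q_3 = 3*57 + 8 = 179.
  i=4: a_4=3, p_4 = 3*201 + 64 = 667, q_4 = 3*179 + 57 = 594.
  i=5: a_5=7, p_5 = 7*667 + 201 = 4870, q_5 = 7*594 + 179 = 4337.

1/1, 9/8, 64/57, 201/179, 667/594, 4870/4337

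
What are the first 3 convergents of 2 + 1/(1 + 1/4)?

2/1, 3/1, 14/5

Using the convergent recurrence p_i = a_i*p_{i-1} + p_{i-2}, q_i = a_i*q_{i-1} + q_{i-2} with p_{-2}=0, p_{-1}=1, q_{-2}=1, q_{-1}=0:
  i=0: a_0=2, p_0 = 2*1 + 0 = 2, q_0 = 2*0 + 1 = 1.
  i=1: a_1=1, p_1 = 1*2 + 1 = 3, q_1 = 1*1 + 0 = 1.
  i=2: a_2=4, p_2 = 4*3 + 2 = 14, q_2 = 4*1 + 1 = 5.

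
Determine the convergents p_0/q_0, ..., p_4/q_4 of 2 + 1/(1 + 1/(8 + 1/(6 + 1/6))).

2/1, 3/1, 26/9, 159/55, 980/339

Using the convergent recurrence p_i = a_i*p_{i-1} + p_{i-2}, q_i = a_i*q_{i-1} + q_{i-2} with p_{-2}=0, p_{-1}=1, q_{-2}=1, q_{-1}=0:
  i=0: a_0=2, p_0 = 2*1 + 0 = 2, q_0 = 2*0 + 1 = 1.
  i=1: a_1=1, p_1 = 1*2 + 1 = 3, q_1 = 1*1 + 0 = 1.
  i=2: a_2=8, p_2 = 8*3 + 2 = 26, q_2 = 8*1 + 1 = 9.
  i=3: a_3=6, p_3 = 6*26 + 3 = 159, q_3 = 6*9 + 1 = 55.
  i=4: a_4=6, p_4 = 6*159 + 26 = 980, q_4 = 6*55 + 9 = 339.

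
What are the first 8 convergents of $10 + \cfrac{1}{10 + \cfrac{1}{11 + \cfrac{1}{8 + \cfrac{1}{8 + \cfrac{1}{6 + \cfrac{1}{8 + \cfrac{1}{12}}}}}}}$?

Using the convergent recurrence p_i = a_i*p_{i-1} + p_{i-2}, q_i = a_i*q_{i-1} + q_{i-2} with p_{-2}=0, p_{-1}=1, q_{-2}=1, q_{-1}=0:
  i=0: a_0=10, p_0 = 10*1 + 0 = 10, q_0 = 10*0 + 1 = 1.
  i=1: a_1=10, p_1 = 10*10 + 1 = 101, q_1 = 10*1 + 0 = 10.
  i=2: a_2=11, p_2 = 11*101 + 10 = 1121, q_2 = 11*10 + 1 = 111.
  i=3: a_3=8, p_3 = 8*1121 + 101 = 9069, q_3 = 8*111 + 10 = 898.
  i=4: a_4=8, p_4 = 8*9069 + 1121 = 73673, q_4 = 8*898 + 111 = 7295.
  i=5: a_5=6, p_5 = 6*73673 + 9069 = 451107, q_5 = 6*7295 + 898 = 44668.
  i=6: a_6=8, p_6 = 8*451107 + 73673 = 3682529, q_6 = 8*44668 + 7295 = 364639.
  i=7: a_7=12, p_7 = 12*3682529 + 451107 = 44641455, q_7 = 12*364639 + 44668 = 4420336.

10/1, 101/10, 1121/111, 9069/898, 73673/7295, 451107/44668, 3682529/364639, 44641455/4420336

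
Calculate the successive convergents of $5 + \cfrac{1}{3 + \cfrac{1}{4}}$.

5/1, 16/3, 69/13

Using the convergent recurrence p_i = a_i*p_{i-1} + p_{i-2}, q_i = a_i*q_{i-1} + q_{i-2} with p_{-2}=0, p_{-1}=1, q_{-2}=1, q_{-1}=0:
  i=0: a_0=5, p_0 = 5*1 + 0 = 5, q_0 = 5*0 + 1 = 1.
  i=1: a_1=3, p_1 = 3*5 + 1 = 16, q_1 = 3*1 + 0 = 3.
  i=2: a_2=4, p_2 = 4*16 + 5 = 69, q_2 = 4*3 + 1 = 13.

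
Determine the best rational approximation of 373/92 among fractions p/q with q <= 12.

Expand x = 373/92 as a continued fraction with the Euclidean algorithm:
  373 = 4*92 + 5, so a_0 = 4.
  92 = 18*5 + 2, so a_1 = 18.
  5 = 2*2 + 1, so a_2 = 2.
  2 = 2*1 + 0, so a_3 = 2.
so x = [4; 18, 2, 2].
Convergents (p_i = a_i*p_{i-1} + p_{i-2}, q_i = a_i*q_{i-1} + q_{i-2} with p_{-2}=0, p_{-1}=1, q_{-2}=1, q_{-1}=0), until the denominator exceeds 12:
  i=0: a_0=4, p_0 = 4*1 + 0 = 4, q_0 = 4*0 + 1 = 1.
  i=1: a_1=18, p_1 = 18*4 + 1 = 73, q_1 = 18*1 + 0 = 18.
q_1 = 18 > 12, so the last convergent with denominator <= 12 is p_0/q_0 = 4/1.
The closest fraction with denominator <= 12 is either p_0/q_0 or the intermediate fraction (k*p_0 + p_{-1})/(k*q_0 + q_{-1}) with the largest k >= 1 whose denominator stays <= 12; these approach x as k grows, and every other convergent or intermediate fraction in range is farther away.
Largest k: floor((12 - q_{-1})/q_0) = floor((12 - 0)/1) = 12 (using the seeds p_{-1} = 1, q_{-1} = 0).
That gives (12*4 + 1)/(12*1 + 0) = 49/12.
Compare the errors: |x - 4/1| = |373*1 - 4*92|/(92*1) = 5/92, and |x - 49/12| = |373*12 - 49*92|/(92*12) = 32/1104.
Cross-multiplying, 32*92 = 2944 < 5520 = 5*1104, so 32/1104 is smaller: the intermediate fraction 49/12 is closer to x than 4/1.

49/12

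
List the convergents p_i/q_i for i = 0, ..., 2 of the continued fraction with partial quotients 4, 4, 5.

4/1, 17/4, 89/21

Using the convergent recurrence p_i = a_i*p_{i-1} + p_{i-2}, q_i = a_i*q_{i-1} + q_{i-2} with p_{-2}=0, p_{-1}=1, q_{-2}=1, q_{-1}=0:
  i=0: a_0=4, p_0 = 4*1 + 0 = 4, q_0 = 4*0 + 1 = 1.
  i=1: a_1=4, p_1 = 4*4 + 1 = 17, q_1 = 4*1 + 0 = 4.
  i=2: a_2=5, p_2 = 5*17 + 4 = 89, q_2 = 5*4 + 1 = 21.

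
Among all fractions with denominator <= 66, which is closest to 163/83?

Expand x = 163/83 as a continued fraction with the Euclidean algorithm:
  163 = 1*83 + 80, so a_0 = 1.
  83 = 1*80 + 3, so a_1 = 1.
  80 = 26*3 + 2, so a_2 = 26.
  3 = 1*2 + 1, so a_3 = 1.
  2 = 2*1 + 0, so a_4 = 2.
so x = [1; 1, 26, 1, 2].
Convergents (p_i = a_i*p_{i-1} + p_{i-2}, q_i = a_i*q_{i-1} + q_{i-2} with p_{-2}=0, p_{-1}=1, q_{-2}=1, q_{-1}=0), until the denominator exceeds 66:
  i=0: a_0=1, p_0 = 1*1 + 0 = 1, q_0 = 1*0 + 1 = 1.
  i=1: a_1=1, p_1 = 1*1 + 1 = 2, q_1 = 1*1 + 0 = 1.
  i=2: a_2=26, p_2 = 26*2 + 1 = 53, q_2 = 26*1 + 1 = 27.
  i=3: a_3=1, p_3 = 1*53 + 2 = 55, q_3 = 1*27 + 1 = 28.
  i=4: a_4=2, p_4 = 2*55 + 53 = 163, q_4 = 2*28 + 27 = 83.
q_4 = 83 > 66, so the last convergent with denominator <= 66 is p_3/q_3 = 55/28.
The closest fraction with denominator <= 66 is either p_3/q_3 or the intermediate fraction (k*p_3 + p_2)/(k*q_3 + q_2) with the largest k >= 1 whose denominator stays <= 66; these approach x as k grows, and every other convergent or intermediate fraction in range is farther away.
Largest k: floor((66 - q_2)/q_3) = floor((66 - 27)/28) = 1.
That gives (1*55 + 53)/(1*28 + 27) = 108/55.
Compare the errors: |x - 55/28| = |163*28 - 55*83|/(83*28) = 1/2324, and |x - 108/55| = |163*55 - 108*83|/(83*55) = 1/4565.
Cross-multiplying, 1*2324 = 2324 < 4565 = 1*4565, so 1/4565 is smaller: the intermediate fraction 108/55 is closer to x than 55/28.

108/55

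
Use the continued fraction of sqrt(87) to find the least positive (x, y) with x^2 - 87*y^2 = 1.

First expand sqrt(87) as a continued fraction. With x_i = (sqrt(87) + m_i)/d_i and (m_0, d_0) = (0, 1): a_0 = floor(sqrt(87)) = 9, since 9^2 = 81 <= 87 < 100 = 10^2.
Iterate m_{i+1} = d_i*a_i - m_i, d_{i+1} = (87 - m_{i+1}^2)/d_i, a_{i+1} = floor((a_0 + m_{i+1})/d_{i+1}):
  m_1 = 1*9 - 0 = 9, d_1 = (87 - 9^2)/1 = 6/1 = 6, a_1 = floor((9 + 9)/6) = 3.
  m_2 = 6*3 - 9 = 9, d_2 = (87 - 9^2)/6 = 6/6 = 1, a_2 = floor((9 + 9)/1) = 18.
  m_3 = 1*18 - 9 = 9, d_3 = (87 - 9^2)/1 = 6/1 = 6: (m_3, d_3) = (m_1, d_1) = (9, 6), so from here the quotients repeat a_1, a_2; the period length is 2.
So sqrt(87) = [9; (3, 18)] with period length k = 2.
k is even, so the fundamental solution of x^2 - 87y^2 = 1 is (p_{k-1}, q_{k-1}) = (p_1, q_1); compute convergents through index 1.
Convergents (p_i = a_i*p_{i-1} + p_{i-2}, q_i = a_i*q_{i-1} + q_{i-2} with p_{-2}=0, p_{-1}=1, q_{-2}=1, q_{-1}=0):
  i=0: a_0=9, p_0 = 9*1 + 0 = 9, q_0 = 9*0 + 1 = 1.
  i=1: a_1=3, p_1 = 3*9 + 1 = 28, q_1 = 3*1 + 0 = 3.
Check: 28^2 - 87*3^2 = 784 - 783 = 1, so (x, y) = (28, 3) solves the equation, and by the theorem it is the least positive solution.

(x, y) = (28, 3)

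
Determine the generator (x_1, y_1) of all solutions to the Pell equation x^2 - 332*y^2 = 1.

(x, y) = (13447, 738)

First expand sqrt(332) as a continued fraction. With x_i = (sqrt(332) + m_i)/d_i and (m_0, d_0) = (0, 1): a_0 = floor(sqrt(332)) = 18, since 18^2 = 324 <= 332 < 361 = 19^2.
Iterate m_{i+1} = d_i*a_i - m_i, d_{i+1} = (332 - m_{i+1}^2)/d_i, a_{i+1} = floor((a_0 + m_{i+1})/d_{i+1}):
  m_1 = 1*18 - 0 = 18, d_1 = (332 - 18^2)/1 = 8/1 = 8, a_1 = floor((18 + 18)/8) = 4.
  m_2 = 8*4 - 18 = 14, d_2 = (332 - 14^2)/8 = 136/8 = 17, a_2 = floor((18 + 14)/17) = 1.
  m_3 = 17*1 - 14 = 3, d_3 = (332 - 3^2)/17 = 323/17 = 19, a_3 = floor((18 + 3)/19) = 1.
  m_4 = 19*1 - 3 = 16, d_4 = (332 - 16^2)/19 = 76/19 = 4, a_4 = floor((18 + 16)/4) = 8.
  m_5 = 4*8 - 16 = 16, d_5 = (332 - 16^2)/4 = 76/4 = 19, a_5 = floor((18 + 16)/19) = 1.
  m_6 = 19*1 - 16 = 3, d_6 = (332 - 3^2)/19 = 323/19 = 17, a_6 = floor((18 + 3)/17) = 1.
  m_7 = 17*1 - 3 = 14, d_7 = (332 - 14^2)/17 = 136/17 = 8, a_7 = floor((18 + 14)/8) = 4.
  m_8 = 8*4 - 14 = 18, d_8 = (332 - 18^2)/8 = 8/8 = 1, a_8 = floor((18 + 18)/1) = 36.
  m_9 = 1*36 - 18 = 18, d_9 = (332 - 18^2)/1 = 8/1 = 8: (m_9, d_9) = (m_1, d_1) = (18, 8), so from here the quotients repeat a_1, ..., a_8; the period length is 8.
So sqrt(332) = [18; (4, 1, 1, 8, 1, 1, 4, 36)] with period length k = 8.
k is even, so the fundamental solution of x^2 - 332y^2 = 1 is (p_{k-1}, q_{k-1}) = (p_7, q_7); compute convergents through index 7.
Convergents (p_i = a_i*p_{i-1} + p_{i-2}, q_i = a_i*q_{i-1} + q_{i-2} with p_{-2}=0, p_{-1}=1, q_{-2}=1, q_{-1}=0):
  i=0: a_0=18, p_0 = 18*1 + 0 = 18, q_0 = 18*0 + 1 = 1.
  i=1: a_1=4, p_1 = 4*18 + 1 = 73, q_1 = 4*1 + 0 = 4.
  i=2: a_2=1, p_2 = 1*73 + 18 = 91, q_2 = 1*4 + 1 = 5.
  i=3: a_3=1, p_3 = 1*91 + 73 = 164, q_3 = 1*5 + 4 = 9.
  i=4: a_4=8, p_4 = 8*164 + 91 = 1403, q_4 = 8*9 + 5 = 77.
  i=5: a_5=1, p_5 = 1*1403 + 164 = 1567, q_5 = 1*77 + 9 = 86.
  i=6: a_6=1, p_6 = 1*1567 + 1403 = 2970, q_6 = 1*86 + 77 = 163.
  i=7: a_7=4, p_7 = 4*2970 + 1567 = 13447, q_7 = 4*163 + 86 = 738.
Check: 13447^2 - 332*738^2 = 180821809 - 180821808 = 1, so (x, y) = (13447, 738) solves the equation, and by the theorem it is the least positive solution.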